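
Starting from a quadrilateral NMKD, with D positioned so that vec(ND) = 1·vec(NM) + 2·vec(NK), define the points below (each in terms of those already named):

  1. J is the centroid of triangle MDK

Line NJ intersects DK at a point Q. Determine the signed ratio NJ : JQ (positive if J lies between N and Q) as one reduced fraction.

NJ:JQ = 1/2

Choose coordinates N = (0, 0), M = (1, 0), K = (0, 1), D = (1, 2).
1. J is the centroid of triangle MDK ⇒ J = (2/3, 1)
line NJ meets DK at Q = (2, 3)
J = N + t·(Q−N) with t = 1/3, so NJ:JQ = 1/3:2/3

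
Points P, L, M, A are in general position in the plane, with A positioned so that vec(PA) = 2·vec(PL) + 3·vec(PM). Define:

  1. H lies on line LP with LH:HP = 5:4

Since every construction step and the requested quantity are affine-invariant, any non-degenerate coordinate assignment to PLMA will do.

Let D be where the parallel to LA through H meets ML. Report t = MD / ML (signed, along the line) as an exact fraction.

t = 7/12

Choose coordinates P = (0, 0), L = (1, 0), M = (0, 1), A = (2, 3).
1. H lies on line LP with LH:HP = 5:4 ⇒ H = (4/9, 0)
through H parallel to LA: direction (1, 3); meets ML at D = (7/12, 5/12)
D = M + t·(L−M) with t = 7/12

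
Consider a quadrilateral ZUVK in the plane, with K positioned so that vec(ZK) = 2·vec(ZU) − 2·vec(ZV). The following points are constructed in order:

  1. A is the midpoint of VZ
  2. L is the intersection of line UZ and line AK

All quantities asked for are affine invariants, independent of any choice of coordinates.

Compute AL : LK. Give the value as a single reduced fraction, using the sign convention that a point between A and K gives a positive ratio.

AL:LK = 1/4

Set Z = (0, 0), U = (1, 0), V = (0, 1), K = (2, -2); any affine frame gives the same invariant.
1. A is the midpoint of VZ ⇒ A = (0, 1/2)
2. L is the intersection of line UZ and line AK ⇒ L = (2/5, 0)
L = A + t·(K−A) with t = 1/5, so AL:LK = t:(1−t) = 1/5:4/5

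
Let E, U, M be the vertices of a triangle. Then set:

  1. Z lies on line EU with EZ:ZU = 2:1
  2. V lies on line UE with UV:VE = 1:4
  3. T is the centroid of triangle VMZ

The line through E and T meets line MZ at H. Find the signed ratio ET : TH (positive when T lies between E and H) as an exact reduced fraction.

Choose coordinates E = (0, 0), U = (1, 0), M = (0, 1).
1. Z lies on line EU with EZ:ZU = 2:1 ⇒ Z = (2/3, 0)
2. V lies on line UE with UV:VE = 1:4 ⇒ V = (4/5, 0)
3. T is the centroid of triangle VMZ ⇒ T = (22/45, 1/3)
line ET meets MZ at H = (11/24, 5/16)
T = E + t·(H−E) with t = 16/15, so ET:TH = 16/15:-1/15

ET:TH = -16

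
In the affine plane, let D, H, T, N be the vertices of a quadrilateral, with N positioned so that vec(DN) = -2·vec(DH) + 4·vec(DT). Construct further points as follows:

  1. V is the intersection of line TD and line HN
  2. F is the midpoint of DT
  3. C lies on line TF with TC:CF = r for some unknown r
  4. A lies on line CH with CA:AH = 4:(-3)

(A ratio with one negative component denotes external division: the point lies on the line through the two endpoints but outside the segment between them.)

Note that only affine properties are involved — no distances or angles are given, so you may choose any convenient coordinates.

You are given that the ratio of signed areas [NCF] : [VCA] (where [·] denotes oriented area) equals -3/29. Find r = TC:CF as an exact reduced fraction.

r = 5/2

Choose coordinates D = (0, 0), H = (1, 0), T = (0, 1), N = (-2, 4).
1. V is the intersection of line TD and line HN ⇒ V = (0, 4/3)
2. F is the midpoint of DT ⇒ F = (0, 1/2)
3. With TC:CF = r, write λ = r/(r+1) so C = T + λ·(F−T); C is affine-linear in λ
4. A lies on line CH with CA:AH = 4:(-3) ⇒ A is an affine combination of earlier points and hence also affine-linear in λ
Every point depending on C is an affine combination of C and λ-independent points, so each such coordinate is linear in λ; the λ² term in each signed area is a multiple of (F−T)×(F−T) = 0, so 2·[NCF] and 2·[VCA] are each linear in λ. Evaluating at λ=0 and λ=1:
  2·[NCF] = λ − 1,   2·[VCA] = 2·λ + 4/3
So [NCF]:[VCA] = (λ − 1) / (2·λ + 4/3). Setting this equal to -3/29:
  λ − 1 = -3/29·(2·λ + 4/3)  ⇒  λ = 5/7
Then r = λ/(1−λ) = (5/7)/(2/7) = 5/2. Check: with r = 5/2, C = (0, 9/14) and [NCF]:[VCA] = -3/29 as required.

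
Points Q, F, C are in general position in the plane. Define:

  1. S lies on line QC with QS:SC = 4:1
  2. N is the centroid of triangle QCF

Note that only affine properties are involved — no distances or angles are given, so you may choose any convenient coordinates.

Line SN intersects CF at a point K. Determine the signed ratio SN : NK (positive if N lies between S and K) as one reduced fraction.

Choose coordinates Q = (0, 0), F = (1, 0), C = (0, 1).
1. S lies on line QC with QS:SC = 4:1 ⇒ S = (0, 4/5)
2. N is the centroid of triangle QCF ⇒ N = (1/3, 1/3)
line SN meets CF at K = (-1/2, 3/2)
N = S + t·(K−S) with t = -2/3, so SN:NK = -2/3:5/3

SN:NK = -2/5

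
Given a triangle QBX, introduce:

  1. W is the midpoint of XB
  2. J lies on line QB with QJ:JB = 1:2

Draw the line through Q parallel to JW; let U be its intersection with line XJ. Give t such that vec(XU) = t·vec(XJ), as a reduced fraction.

t = 1/2

Assign Q = (0, 0), B = (1, 0), X = (0, 1) — the answer is frame-independent, so this choice is without loss of generality.
1. W is the midpoint of XB ⇒ W = (1/2, 1/2)
2. J lies on line QB with QJ:JB = 1:2 ⇒ J = (1/3, 0)
through Q parallel to JW: direction (1/6, 1/2); meets XJ at U = (1/6, 1/2)
U = X + t·(J−X) with t = 1/2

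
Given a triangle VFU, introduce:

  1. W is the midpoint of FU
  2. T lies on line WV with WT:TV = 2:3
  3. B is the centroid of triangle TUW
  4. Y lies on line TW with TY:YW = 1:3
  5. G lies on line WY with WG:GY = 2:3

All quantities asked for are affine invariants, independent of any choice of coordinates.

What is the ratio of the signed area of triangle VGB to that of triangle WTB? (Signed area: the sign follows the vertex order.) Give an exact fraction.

[VGB]:[WTB] = -11/5

Work in coordinates with V = (0, 0), F = (1, 0), U = (0, 1).
1. W is the midpoint of FU ⇒ W = (1/2, 1/2)
2. T lies on line WV with WT:TV = 2:3 ⇒ T = (3/10, 3/10)
3. B is the centroid of triangle TUW ⇒ B = (4/15, 3/5)
4. Y lies on line TW with TY:YW = 1:3 ⇒ Y = (7/20, 7/20)
5. G lies on line WY with WG:GY = 2:3 ⇒ G = (11/25, 11/25)
2·[VGB] = 11/75, 2·[WTB] = -1/15
[VGB]:[WTB] = 11/75:-1/15 = -11/5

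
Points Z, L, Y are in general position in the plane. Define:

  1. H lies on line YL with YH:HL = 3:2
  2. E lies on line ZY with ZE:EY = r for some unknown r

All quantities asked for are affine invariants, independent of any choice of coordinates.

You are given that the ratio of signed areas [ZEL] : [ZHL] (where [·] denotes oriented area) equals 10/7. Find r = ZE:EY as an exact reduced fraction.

Choose coordinates Z = (0, 0), L = (1, 0), Y = (0, 1).
1. H lies on line YL with YH:HL = 3:2 ⇒ H = (3/5, 2/5)
2. With ZE:EY = r, write λ = r/(r+1) so E = Z + λ·(Y−Z); E is affine-linear in λ
Every point depending on E is an affine combination of E and λ-independent points, so each such coordinate is linear in λ; the λ² term in each signed area is a multiple of (Y−Z)×(Y−Z) = 0, so 2·[ZEL] and 2·[ZHL] are each linear in λ. Evaluating at λ=0 and λ=1:
  2·[ZEL] = −λ,   2·[ZHL] = -2/5
So [ZEL]:[ZHL] = (−λ) / (-2/5). Setting this equal to 10/7:
  −λ = 10/7·(-2/5)  ⇒  λ = 4/7
Then r = λ/(1−λ) = (4/7)/(3/7) = 4/3. Check: with r = 4/3, E = (0, 4/7) and [ZEL]:[ZHL] = 10/7 as required.

r = 4/3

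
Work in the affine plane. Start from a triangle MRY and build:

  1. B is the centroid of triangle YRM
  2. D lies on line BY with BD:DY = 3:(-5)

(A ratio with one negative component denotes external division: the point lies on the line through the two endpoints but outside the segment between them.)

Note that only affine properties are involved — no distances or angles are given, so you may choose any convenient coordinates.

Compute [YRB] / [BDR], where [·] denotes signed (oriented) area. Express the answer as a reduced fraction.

Set M = (0, 0), R = (1, 0), Y = (0, 1); any affine frame gives the same invariant.
1. B is the centroid of triangle YRM ⇒ B = (1/3, 1/3)
2. D lies on line BY with BD:DY = 3:(-5) ⇒ D = (5/6, -2/3)
2·[YRB] = -1/3, 2·[BDR] = 1/2
[YRB]:[BDR] = -1/3:1/2 = -2/3

[YRB]:[BDR] = -2/3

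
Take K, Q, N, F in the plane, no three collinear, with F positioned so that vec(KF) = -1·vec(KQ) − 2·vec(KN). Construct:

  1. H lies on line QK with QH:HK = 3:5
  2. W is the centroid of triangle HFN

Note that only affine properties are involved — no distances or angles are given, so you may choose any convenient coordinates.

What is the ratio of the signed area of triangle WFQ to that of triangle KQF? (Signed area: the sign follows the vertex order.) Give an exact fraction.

Set K = (0, 0), Q = (1, 0), N = (0, 1), F = (-1, -2); any affine frame gives the same invariant.
1. H lies on line QK with QH:HK = 3:5 ⇒ H = (5/8, 0)
2. W is the centroid of triangle HFN ⇒ W = (-1/8, -1/3)
2·[WFQ] = 19/12, 2·[KQF] = -2
[WFQ]:[KQF] = 19/12:-2 = -19/24

[WFQ]:[KQF] = -19/24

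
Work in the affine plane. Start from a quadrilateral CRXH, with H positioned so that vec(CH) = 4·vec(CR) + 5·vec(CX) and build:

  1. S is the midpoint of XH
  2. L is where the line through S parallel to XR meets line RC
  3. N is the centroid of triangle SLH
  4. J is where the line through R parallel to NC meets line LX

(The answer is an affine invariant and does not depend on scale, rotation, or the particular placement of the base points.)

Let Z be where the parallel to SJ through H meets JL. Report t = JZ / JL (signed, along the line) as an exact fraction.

t = 19/32

Choose coordinates C = (0, 0), R = (1, 0), X = (0, 1), H = (4, 5).
1. S is the midpoint of XH ⇒ S = (2, 3)
2. L is where the line through S parallel to XR meets line RC ⇒ L = (5, 0)
3. N is the centroid of triangle SLH ⇒ N = (11/3, 8/3)
4. J is where the line through R parallel to NC meets line LX ⇒ J = (95/51, 32/51)
through H parallel to SJ: direction (-7/51, -121/51); meets JL at Z = (190/51, 13/51)
Z = J + t·(L−J) with t = 19/32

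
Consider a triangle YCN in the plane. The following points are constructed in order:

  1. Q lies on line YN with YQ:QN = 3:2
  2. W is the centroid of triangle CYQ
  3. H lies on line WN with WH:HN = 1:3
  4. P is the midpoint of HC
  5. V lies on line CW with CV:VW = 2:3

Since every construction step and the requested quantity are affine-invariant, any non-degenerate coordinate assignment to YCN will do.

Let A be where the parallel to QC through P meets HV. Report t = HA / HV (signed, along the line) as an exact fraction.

Set Y = (0, 0), C = (1, 0), N = (0, 1); any affine frame gives the same invariant.
1. Q lies on line YN with YQ:QN = 3:2 ⇒ Q = (0, 3/5)
2. W is the centroid of triangle CYQ ⇒ W = (1/3, 1/5)
3. H lies on line WN with WH:HN = 1:3 ⇒ H = (1/4, 2/5)
4. P is the midpoint of HC ⇒ P = (5/8, 1/5)
5. V lies on line CW with CV:VW = 2:3 ⇒ V = (11/15, 2/25)
through P parallel to QC: direction (1, -3/5); meets HV at A = (-11/72, 2/3)
A = H + t·(V−H) with t = -5/6

t = -5/6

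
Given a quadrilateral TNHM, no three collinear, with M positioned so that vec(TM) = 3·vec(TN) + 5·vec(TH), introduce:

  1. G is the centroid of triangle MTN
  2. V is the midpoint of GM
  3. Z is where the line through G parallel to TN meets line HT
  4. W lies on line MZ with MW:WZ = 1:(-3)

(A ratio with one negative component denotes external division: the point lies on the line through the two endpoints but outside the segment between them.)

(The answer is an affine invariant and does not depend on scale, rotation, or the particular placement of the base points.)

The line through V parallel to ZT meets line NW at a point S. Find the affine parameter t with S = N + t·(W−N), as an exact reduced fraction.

Set T = (0, 0), N = (1, 0), H = (0, 1), M = (3, 5); any affine frame gives the same invariant.
1. G is the centroid of triangle MTN ⇒ G = (4/3, 5/3)
2. V is the midpoint of GM ⇒ V = (13/6, 10/3)
3. Z is where the line through G parallel to TN meets line HT ⇒ Z = (0, 5/3)
4. W lies on line MZ with MW:WZ = 1:(-3) ⇒ W = (9/2, 20/3)
through V parallel to ZT: direction (0, -5/3); meets NW at S = (13/6, 20/9)
S = N + t·(W−N) with t = 1/3

t = 1/3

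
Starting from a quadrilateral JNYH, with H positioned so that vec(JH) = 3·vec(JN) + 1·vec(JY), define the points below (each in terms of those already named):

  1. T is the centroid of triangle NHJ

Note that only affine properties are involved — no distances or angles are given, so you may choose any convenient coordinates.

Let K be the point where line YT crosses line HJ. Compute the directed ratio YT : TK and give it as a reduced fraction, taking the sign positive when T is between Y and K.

Choose coordinates J = (0, 0), N = (1, 0), Y = (0, 1), H = (3, 1).
1. T is the centroid of triangle NHJ ⇒ T = (4/3, 1/3)
line YT meets HJ at K = (6/5, 2/5)
T = Y + t·(K−Y) with t = 10/9, so YT:TK = 10/9:-1/9

YT:TK = -10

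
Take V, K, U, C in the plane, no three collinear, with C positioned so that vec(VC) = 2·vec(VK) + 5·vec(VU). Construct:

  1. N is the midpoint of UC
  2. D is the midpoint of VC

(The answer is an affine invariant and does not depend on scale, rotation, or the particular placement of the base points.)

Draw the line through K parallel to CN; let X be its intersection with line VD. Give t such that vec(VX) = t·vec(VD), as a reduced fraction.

Assign V = (0, 0), K = (1, 0), U = (0, 1), C = (2, 5) — the answer is frame-independent, so this choice is without loss of generality.
1. N is the midpoint of UC ⇒ N = (1, 3)
2. D is the midpoint of VC ⇒ D = (1, 5/2)
through K parallel to CN: direction (-1, -2); meets VD at X = (-4, -10)
X = V + t·(D−V) with t = -4

t = -4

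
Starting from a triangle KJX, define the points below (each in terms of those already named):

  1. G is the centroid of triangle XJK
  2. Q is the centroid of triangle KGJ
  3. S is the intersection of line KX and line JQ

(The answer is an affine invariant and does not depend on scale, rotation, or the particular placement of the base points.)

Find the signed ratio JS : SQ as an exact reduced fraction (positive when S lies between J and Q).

JS:SQ = -9/4

Work in coordinates with K = (0, 0), J = (1, 0), X = (0, 1).
1. G is the centroid of triangle XJK ⇒ G = (1/3, 1/3)
2. Q is the centroid of triangle KGJ ⇒ Q = (4/9, 1/9)
3. S is the intersection of line KX and line JQ ⇒ S = (0, 1/5)
S = J + t·(Q−J) with t = 9/5, so JS:SQ = t:(1−t) = 9/5:-4/5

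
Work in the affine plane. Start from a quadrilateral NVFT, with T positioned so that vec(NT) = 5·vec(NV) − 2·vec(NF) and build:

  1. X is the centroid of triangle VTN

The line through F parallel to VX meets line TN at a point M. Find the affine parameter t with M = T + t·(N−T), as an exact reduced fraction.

t = 1/4

Work in coordinates with N = (0, 0), V = (1, 0), F = (0, 1), T = (5, -2).
1. X is the centroid of triangle VTN ⇒ X = (2, -2/3)
through F parallel to VX: direction (1, -2/3); meets TN at M = (15/4, -3/2)
M = T + t·(N−T) with t = 1/4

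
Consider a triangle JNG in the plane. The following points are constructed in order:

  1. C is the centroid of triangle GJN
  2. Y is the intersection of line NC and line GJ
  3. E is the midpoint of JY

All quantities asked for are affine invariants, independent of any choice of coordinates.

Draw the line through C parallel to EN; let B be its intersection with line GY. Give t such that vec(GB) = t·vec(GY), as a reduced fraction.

t = 7/6

Set J = (0, 0), N = (1, 0), G = (0, 1); any affine frame gives the same invariant.
1. C is the centroid of triangle GJN ⇒ C = (1/3, 1/3)
2. Y is the intersection of line NC and line GJ ⇒ Y = (0, 1/2)
3. E is the midpoint of JY ⇒ E = (0, 1/4)
through C parallel to EN: direction (1, -1/4); meets GY at B = (0, 5/12)
B = G + t·(Y−G) with t = 7/6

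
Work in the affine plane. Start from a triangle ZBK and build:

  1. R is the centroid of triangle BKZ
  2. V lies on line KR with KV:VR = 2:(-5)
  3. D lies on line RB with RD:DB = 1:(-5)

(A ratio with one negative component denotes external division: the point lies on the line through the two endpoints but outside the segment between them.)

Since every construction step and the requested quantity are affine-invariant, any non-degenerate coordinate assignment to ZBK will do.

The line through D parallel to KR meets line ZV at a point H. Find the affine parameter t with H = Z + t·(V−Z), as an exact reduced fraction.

t = 3/4

Set Z = (0, 0), B = (1, 0), K = (0, 1); any affine frame gives the same invariant.
1. R is the centroid of triangle BKZ ⇒ R = (1/3, 1/3)
2. V lies on line KR with KV:VR = 2:(-5) ⇒ V = (-2/9, 13/9)
3. D lies on line RB with RD:DB = 1:(-5) ⇒ D = (1/6, 5/12)
through D parallel to KR: direction (1/3, -2/3); meets ZV at H = (-1/6, 13/12)
H = Z + t·(V−Z) with t = 3/4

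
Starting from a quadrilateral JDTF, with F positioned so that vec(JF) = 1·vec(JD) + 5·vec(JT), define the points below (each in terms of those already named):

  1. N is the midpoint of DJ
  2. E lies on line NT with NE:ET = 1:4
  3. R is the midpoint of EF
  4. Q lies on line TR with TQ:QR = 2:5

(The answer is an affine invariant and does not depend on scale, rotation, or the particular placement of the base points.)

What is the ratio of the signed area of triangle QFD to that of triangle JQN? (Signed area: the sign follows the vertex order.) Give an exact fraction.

[QFD]:[JQN] = 280/51

Work in coordinates with J = (0, 0), D = (1, 0), T = (0, 1), F = (1, 5).
1. N is the midpoint of DJ ⇒ N = (1/2, 0)
2. E lies on line NT with NE:ET = 1:4 ⇒ E = (2/5, 1/5)
3. R is the midpoint of EF ⇒ R = (7/10, 13/5)
4. Q lies on line TR with TQ:QR = 2:5 ⇒ Q = (1/5, 51/35)
2·[QFD] = -4, 2·[JQN] = -51/70
[QFD]:[JQN] = -4:-51/70 = 280/51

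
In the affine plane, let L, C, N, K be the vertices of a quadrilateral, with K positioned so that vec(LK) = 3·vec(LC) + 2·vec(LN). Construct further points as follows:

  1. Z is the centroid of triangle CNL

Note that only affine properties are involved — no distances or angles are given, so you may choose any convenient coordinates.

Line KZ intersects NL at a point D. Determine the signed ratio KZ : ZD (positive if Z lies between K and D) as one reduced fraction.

Choose coordinates L = (0, 0), C = (1, 0), N = (0, 1), K = (3, 2).
1. Z is the centroid of triangle CNL ⇒ Z = (1/3, 1/3)
line KZ meets NL at D = (0, 1/8)
Z = K + t·(D−K) with t = 8/9, so KZ:ZD = 8/9:1/9

KZ:ZD = 8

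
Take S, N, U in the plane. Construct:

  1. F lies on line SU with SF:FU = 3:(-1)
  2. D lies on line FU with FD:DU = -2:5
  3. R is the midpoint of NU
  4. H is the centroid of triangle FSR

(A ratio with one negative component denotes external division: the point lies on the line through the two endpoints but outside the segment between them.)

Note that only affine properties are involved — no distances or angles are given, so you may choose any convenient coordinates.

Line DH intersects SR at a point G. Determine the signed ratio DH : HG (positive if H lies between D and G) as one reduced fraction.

Choose coordinates S = (0, 0), N = (1, 0), U = (0, 1).
1. F lies on line SU with SF:FU = 3:(-1) ⇒ F = (0, 3/2)
2. D lies on line FU with FD:DU = -2:5 ⇒ D = (0, 11/6)
3. R is the midpoint of NU ⇒ R = (1/2, 1/2)
4. H is the centroid of triangle FSR ⇒ H = (1/6, 2/3)
line DH meets SR at G = (11/48, 11/48)
H = D + t·(G−D) with t = 8/11, so DH:HG = 8/11:3/11

DH:HG = 8/3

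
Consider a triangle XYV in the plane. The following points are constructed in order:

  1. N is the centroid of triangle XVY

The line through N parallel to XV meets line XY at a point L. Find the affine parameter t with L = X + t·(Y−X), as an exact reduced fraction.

t = 1/3

Choose coordinates X = (0, 0), Y = (1, 0), V = (0, 1).
1. N is the centroid of triangle XVY ⇒ N = (1/3, 1/3)
through N parallel to XV: direction (0, 1); meets XY at L = (1/3, 0)
L = X + t·(Y−X) with t = 1/3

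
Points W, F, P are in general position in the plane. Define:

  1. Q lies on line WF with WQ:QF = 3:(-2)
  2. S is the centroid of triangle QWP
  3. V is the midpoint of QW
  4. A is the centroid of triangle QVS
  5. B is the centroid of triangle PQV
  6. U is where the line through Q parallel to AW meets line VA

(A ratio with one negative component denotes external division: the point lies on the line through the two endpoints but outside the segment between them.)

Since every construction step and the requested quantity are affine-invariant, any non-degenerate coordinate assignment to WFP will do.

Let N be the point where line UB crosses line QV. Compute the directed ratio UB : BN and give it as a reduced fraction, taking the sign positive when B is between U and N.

UB:BN = -4/3

Set W = (0, 0), F = (1, 0), P = (0, 1); any affine frame gives the same invariant.
1. Q lies on line WF with WQ:QF = 3:(-2) ⇒ Q = (3, 0)
2. S is the centroid of triangle QWP ⇒ S = (1, 1/3)
3. V is the midpoint of QW ⇒ V = (3/2, 0)
4. A is the centroid of triangle QVS ⇒ A = (11/6, 1/9)
5. B is the centroid of triangle PQV ⇒ B = (3/2, 1/3)
6. U is where the line through Q parallel to AW meets line VA ⇒ U = (7/6, -1/9)
line UB meets QV at N = (5/4, 0)
B = U + t·(N−U) with t = 4, so UB:BN = 4:-3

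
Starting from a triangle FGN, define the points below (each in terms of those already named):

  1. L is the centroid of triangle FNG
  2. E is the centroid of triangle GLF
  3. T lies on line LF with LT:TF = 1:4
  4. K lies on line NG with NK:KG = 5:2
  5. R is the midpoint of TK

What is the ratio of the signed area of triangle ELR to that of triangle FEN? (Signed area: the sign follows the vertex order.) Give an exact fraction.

Work in coordinates with F = (0, 0), G = (1, 0), N = (0, 1).
1. L is the centroid of triangle FNG ⇒ L = (1/3, 1/3)
2. E is the centroid of triangle GLF ⇒ E = (4/9, 1/9)
3. T lies on line LF with LT:TF = 1:4 ⇒ T = (4/15, 4/15)
4. K lies on line NG with NK:KG = 5:2 ⇒ K = (5/7, 2/7)
5. R is the midpoint of TK ⇒ R = (103/210, 29/105)
2·[ELR] = -1/35, 2·[FEN] = 4/9
[ELR]:[FEN] = -1/35:4/9 = -9/140

[ELR]:[FEN] = -9/140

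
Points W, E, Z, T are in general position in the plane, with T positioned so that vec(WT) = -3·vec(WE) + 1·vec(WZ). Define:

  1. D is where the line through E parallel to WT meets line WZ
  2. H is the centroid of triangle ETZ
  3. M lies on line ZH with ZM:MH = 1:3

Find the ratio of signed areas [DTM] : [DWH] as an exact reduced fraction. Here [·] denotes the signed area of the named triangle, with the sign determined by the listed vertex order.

Work in coordinates with W = (0, 0), E = (1, 0), Z = (0, 1), T = (-3, 1).
1. D is where the line through E parallel to WT meets line WZ ⇒ D = (0, 1/3)
2. H is the centroid of triangle ETZ ⇒ H = (-2/3, 2/3)
3. M lies on line ZH with ZM:MH = 1:3 ⇒ M = (-1/6, 11/12)
2·[DTM] = -59/36, 2·[DWH] = -2/9
[DTM]:[DWH] = -59/36:-2/9 = 59/8

[DTM]:[DWH] = 59/8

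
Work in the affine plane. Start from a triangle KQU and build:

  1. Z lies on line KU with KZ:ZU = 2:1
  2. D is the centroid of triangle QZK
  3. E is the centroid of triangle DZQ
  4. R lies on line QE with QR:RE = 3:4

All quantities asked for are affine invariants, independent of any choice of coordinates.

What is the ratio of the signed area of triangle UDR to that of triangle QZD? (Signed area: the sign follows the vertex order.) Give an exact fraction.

Work in coordinates with K = (0, 0), Q = (1, 0), U = (0, 1).
1. Z lies on line KU with KZ:ZU = 2:1 ⇒ Z = (0, 2/3)
2. D is the centroid of triangle QZK ⇒ D = (1/3, 2/9)
3. E is the centroid of triangle DZQ ⇒ E = (4/9, 8/27)
4. R lies on line QE with QR:RE = 3:4 ⇒ R = (16/21, 8/63)
2·[UDR] = 19/63, 2·[QZD] = 2/9
[UDR]:[QZD] = 19/63:2/9 = 19/14

[UDR]:[QZD] = 19/14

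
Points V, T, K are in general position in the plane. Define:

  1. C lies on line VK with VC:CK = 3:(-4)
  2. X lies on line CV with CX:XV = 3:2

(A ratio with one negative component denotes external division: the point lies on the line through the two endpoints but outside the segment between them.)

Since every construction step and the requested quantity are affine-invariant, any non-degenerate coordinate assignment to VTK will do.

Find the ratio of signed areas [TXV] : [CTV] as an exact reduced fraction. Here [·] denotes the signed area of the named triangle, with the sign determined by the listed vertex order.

Choose coordinates V = (0, 0), T = (1, 0), K = (0, 1).
1. C lies on line VK with VC:CK = 3:(-4) ⇒ C = (0, -3)
2. X lies on line CV with CX:XV = 3:2 ⇒ X = (0, -6/5)
2·[TXV] = -6/5, 2·[CTV] = 3
[TXV]:[CTV] = -6/5:3 = -2/5

[TXV]:[CTV] = -2/5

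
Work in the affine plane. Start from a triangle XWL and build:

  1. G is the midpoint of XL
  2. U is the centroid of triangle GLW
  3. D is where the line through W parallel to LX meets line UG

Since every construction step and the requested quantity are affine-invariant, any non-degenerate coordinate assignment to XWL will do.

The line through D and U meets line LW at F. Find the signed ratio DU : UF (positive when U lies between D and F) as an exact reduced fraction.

DU:UF = -4

Assign X = (0, 0), W = (1, 0), L = (0, 1) — the answer is frame-independent, so this choice is without loss of generality.
1. G is the midpoint of XL ⇒ G = (0, 1/2)
2. U is the centroid of triangle GLW ⇒ U = (1/3, 1/2)
3. D is where the line through W parallel to LX meets line UG ⇒ D = (1, 1/2)
line DU meets LW at F = (1/2, 1/2)
U = D + t·(F−D) with t = 4/3, so DU:UF = 4/3:-1/3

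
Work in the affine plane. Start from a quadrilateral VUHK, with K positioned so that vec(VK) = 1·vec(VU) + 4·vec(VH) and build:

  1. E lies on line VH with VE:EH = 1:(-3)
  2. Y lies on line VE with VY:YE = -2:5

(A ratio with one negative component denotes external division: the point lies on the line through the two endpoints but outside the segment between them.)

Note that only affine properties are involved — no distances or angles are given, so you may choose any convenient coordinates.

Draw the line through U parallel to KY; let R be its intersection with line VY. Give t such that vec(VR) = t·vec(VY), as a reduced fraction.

t = -11

Assign V = (0, 0), U = (1, 0), H = (0, 1), K = (1, 4) — the answer is frame-independent, so this choice is without loss of generality.
1. E lies on line VH with VE:EH = 1:(-3) ⇒ E = (0, -1/2)
2. Y lies on line VE with VY:YE = -2:5 ⇒ Y = (0, 1/3)
through U parallel to KY: direction (-1, -11/3); meets VY at R = (0, -11/3)
R = V + t·(Y−V) with t = -11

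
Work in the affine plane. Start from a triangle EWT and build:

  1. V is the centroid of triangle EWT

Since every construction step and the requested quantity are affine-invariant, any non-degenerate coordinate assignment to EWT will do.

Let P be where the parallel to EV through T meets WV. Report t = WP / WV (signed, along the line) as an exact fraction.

Choose coordinates E = (0, 0), W = (1, 0), T = (0, 1).
1. V is the centroid of triangle EWT ⇒ V = (1/3, 1/3)
through T parallel to EV: direction (1/3, 1/3); meets WV at P = (-1/3, 2/3)
P = W + t·(V−W) with t = 2

t = 2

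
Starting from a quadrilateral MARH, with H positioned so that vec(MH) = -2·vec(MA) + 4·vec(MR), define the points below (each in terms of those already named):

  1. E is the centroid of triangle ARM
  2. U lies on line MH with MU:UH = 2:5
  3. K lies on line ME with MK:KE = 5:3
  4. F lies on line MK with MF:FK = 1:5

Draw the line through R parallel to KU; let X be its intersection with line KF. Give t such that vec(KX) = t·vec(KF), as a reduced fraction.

t = -71/50

Work in coordinates with M = (0, 0), A = (1, 0), R = (0, 1), H = (-2, 4).
1. E is the centroid of triangle ARM ⇒ E = (1/3, 1/3)
2. U lies on line MH with MU:UH = 2:5 ⇒ U = (-4/7, 8/7)
3. K lies on line ME with MK:KE = 5:3 ⇒ K = (5/24, 5/24)
4. F lies on line MK with MF:FK = 1:5 ⇒ F = (5/144, 5/144)
through R parallel to KU: direction (-131/168, 157/168); meets KF at X = (131/288, 131/288)
X = K + t·(F−K) with t = -71/50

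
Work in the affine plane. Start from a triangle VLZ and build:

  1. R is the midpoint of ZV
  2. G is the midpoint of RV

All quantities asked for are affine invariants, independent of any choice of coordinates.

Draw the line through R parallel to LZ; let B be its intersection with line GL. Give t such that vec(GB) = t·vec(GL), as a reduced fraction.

t = 1/3

Work in coordinates with V = (0, 0), L = (1, 0), Z = (0, 1).
1. R is the midpoint of ZV ⇒ R = (0, 1/2)
2. G is the midpoint of RV ⇒ G = (0, 1/4)
through R parallel to LZ: direction (-1, 1); meets GL at B = (1/3, 1/6)
B = G + t·(L−G) with t = 1/3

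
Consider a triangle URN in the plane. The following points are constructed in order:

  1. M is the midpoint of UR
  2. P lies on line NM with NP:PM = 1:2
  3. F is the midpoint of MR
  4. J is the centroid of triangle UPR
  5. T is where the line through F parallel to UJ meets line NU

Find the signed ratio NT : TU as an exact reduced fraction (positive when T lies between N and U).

NT:TU = -10/3

Choose coordinates U = (0, 0), R = (1, 0), N = (0, 1).
1. M is the midpoint of UR ⇒ M = (1/2, 0)
2. P lies on line NM with NP:PM = 1:2 ⇒ P = (1/6, 2/3)
3. F is the midpoint of MR ⇒ F = (3/4, 0)
4. J is the centroid of triangle UPR ⇒ J = (7/18, 2/9)
5. T is where the line through F parallel to UJ meets line NU ⇒ T = (0, -3/7)
T = N + t·(U−N) with t = 10/7, so NT:TU = t:(1−t) = 10/7:-3/7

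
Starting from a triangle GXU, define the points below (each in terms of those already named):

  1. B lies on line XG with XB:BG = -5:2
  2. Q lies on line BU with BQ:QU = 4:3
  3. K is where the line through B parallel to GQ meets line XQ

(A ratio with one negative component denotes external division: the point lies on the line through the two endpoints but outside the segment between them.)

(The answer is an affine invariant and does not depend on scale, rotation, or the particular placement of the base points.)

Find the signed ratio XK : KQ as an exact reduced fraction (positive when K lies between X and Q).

Set G = (0, 0), X = (1, 0), U = (0, 1); any affine frame gives the same invariant.
1. B lies on line XG with XB:BG = -5:2 ⇒ B = (-2/3, 0)
2. Q lies on line BU with BQ:QU = 4:3 ⇒ Q = (-2/7, 4/7)
3. K is where the line through B parallel to GQ meets line XQ ⇒ K = (-8/7, 20/21)
K = X + t·(Q−X) with t = 5/3, so XK:KQ = t:(1−t) = 5/3:-2/3

XK:KQ = -5/2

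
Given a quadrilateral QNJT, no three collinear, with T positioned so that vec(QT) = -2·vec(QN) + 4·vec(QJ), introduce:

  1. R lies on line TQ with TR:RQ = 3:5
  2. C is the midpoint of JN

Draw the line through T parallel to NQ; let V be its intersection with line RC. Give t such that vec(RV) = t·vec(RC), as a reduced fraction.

Choose coordinates Q = (0, 0), N = (1, 0), J = (0, 1), T = (-2, 4).
1. R lies on line TQ with TR:RQ = 3:5 ⇒ R = (-5/4, 5/2)
2. C is the midpoint of JN ⇒ C = (1/2, 1/2)
through T parallel to NQ: direction (-1, 0); meets RC at V = (-41/16, 4)
V = R + t·(C−R) with t = -3/4

t = -3/4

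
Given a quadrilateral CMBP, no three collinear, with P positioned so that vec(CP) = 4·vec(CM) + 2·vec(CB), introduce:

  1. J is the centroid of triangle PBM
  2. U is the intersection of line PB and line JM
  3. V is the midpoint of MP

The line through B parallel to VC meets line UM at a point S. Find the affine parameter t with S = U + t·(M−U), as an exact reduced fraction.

t = -3/11

Assign C = (0, 0), M = (1, 0), B = (0, 1), P = (4, 2) — the answer is frame-independent, so this choice is without loss of generality.
1. J is the centroid of triangle PBM ⇒ J = (5/3, 1)
2. U is the intersection of line PB and line JM ⇒ U = (2, 3/2)
3. V is the midpoint of MP ⇒ V = (5/2, 1)
through B parallel to VC: direction (-5/2, -1); meets UM at S = (25/11, 21/11)
S = U + t·(M−U) with t = -3/11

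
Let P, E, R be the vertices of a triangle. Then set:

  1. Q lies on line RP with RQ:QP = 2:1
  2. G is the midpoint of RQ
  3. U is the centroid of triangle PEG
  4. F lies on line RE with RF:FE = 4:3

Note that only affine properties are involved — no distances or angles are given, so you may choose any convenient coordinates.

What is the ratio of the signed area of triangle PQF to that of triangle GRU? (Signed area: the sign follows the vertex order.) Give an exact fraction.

[PQF]:[GRU] = 12/7

Set P = (0, 0), E = (1, 0), R = (0, 1); any affine frame gives the same invariant.
1. Q lies on line RP with RQ:QP = 2:1 ⇒ Q = (0, 1/3)
2. G is the midpoint of RQ ⇒ G = (0, 2/3)
3. U is the centroid of triangle PEG ⇒ U = (1/3, 2/9)
4. F lies on line RE with RF:FE = 4:3 ⇒ F = (4/7, 3/7)
2·[PQF] = -4/21, 2·[GRU] = -1/9
[PQF]:[GRU] = -4/21:-1/9 = 12/7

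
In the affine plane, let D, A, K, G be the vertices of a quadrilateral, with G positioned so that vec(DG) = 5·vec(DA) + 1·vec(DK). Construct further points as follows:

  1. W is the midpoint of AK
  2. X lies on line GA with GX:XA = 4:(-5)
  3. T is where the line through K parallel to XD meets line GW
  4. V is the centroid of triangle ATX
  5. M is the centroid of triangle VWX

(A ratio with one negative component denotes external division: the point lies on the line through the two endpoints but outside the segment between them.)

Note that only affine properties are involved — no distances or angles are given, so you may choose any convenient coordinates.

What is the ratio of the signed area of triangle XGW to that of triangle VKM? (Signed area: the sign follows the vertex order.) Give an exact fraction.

Assign D = (0, 0), A = (1, 0), K = (0, 1), G = (5, 1) — the answer is frame-independent, so this choice is without loss of generality.
1. W is the midpoint of AK ⇒ W = (1/2, 1/2)
2. X lies on line GA with GX:XA = 4:(-5) ⇒ X = (21, 5)
3. T is where the line through K parallel to XD meets line GW ⇒ T = (-35/8, -1/24)
4. V is the centroid of triangle ATX ⇒ V = (47/8, 119/72)
5. M is the centroid of triangle VWX ⇒ M = (73/8, 515/216)
2·[XGW] = -10, 2·[VKM] = -235/108
[XGW]:[VKM] = -10:-235/108 = 216/47

[XGW]:[VKM] = 216/47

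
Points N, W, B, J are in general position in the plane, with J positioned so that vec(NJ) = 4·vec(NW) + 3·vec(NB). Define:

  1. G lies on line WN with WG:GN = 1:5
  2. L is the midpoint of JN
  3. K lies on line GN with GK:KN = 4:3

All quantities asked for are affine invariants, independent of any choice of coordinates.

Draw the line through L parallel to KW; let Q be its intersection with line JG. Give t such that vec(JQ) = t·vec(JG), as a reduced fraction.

t = 1/2

Work in coordinates with N = (0, 0), W = (1, 0), B = (0, 1), J = (4, 3).
1. G lies on line WN with WG:GN = 1:5 ⇒ G = (5/6, 0)
2. L is the midpoint of JN ⇒ L = (2, 3/2)
3. K lies on line GN with GK:KN = 4:3 ⇒ K = (5/14, 0)
through L parallel to KW: direction (9/14, 0); meets JG at Q = (29/12, 3/2)
Q = J + t·(G−J) with t = 1/2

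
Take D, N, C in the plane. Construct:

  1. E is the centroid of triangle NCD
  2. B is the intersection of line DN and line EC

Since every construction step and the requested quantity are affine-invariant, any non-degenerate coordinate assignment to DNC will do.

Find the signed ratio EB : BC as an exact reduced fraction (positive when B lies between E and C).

Choose coordinates D = (0, 0), N = (1, 0), C = (0, 1).
1. E is the centroid of triangle NCD ⇒ E = (1/3, 1/3)
2. B is the intersection of line DN and line EC ⇒ B = (1/2, 0)
B = E + t·(C−E) with t = -1/2, so EB:BC = t:(1−t) = -1/2:3/2

EB:BC = -1/3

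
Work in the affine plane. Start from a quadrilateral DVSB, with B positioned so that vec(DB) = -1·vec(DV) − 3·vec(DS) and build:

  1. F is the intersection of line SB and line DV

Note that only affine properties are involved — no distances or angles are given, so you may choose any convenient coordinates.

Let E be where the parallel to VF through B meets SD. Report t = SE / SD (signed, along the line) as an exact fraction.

Set D = (0, 0), V = (1, 0), S = (0, 1), B = (-1, -3); any affine frame gives the same invariant.
1. F is the intersection of line SB and line DV ⇒ F = (-1/4, 0)
through B parallel to VF: direction (-5/4, 0); meets SD at E = (0, -3)
E = S + t·(D−S) with t = 4

t = 4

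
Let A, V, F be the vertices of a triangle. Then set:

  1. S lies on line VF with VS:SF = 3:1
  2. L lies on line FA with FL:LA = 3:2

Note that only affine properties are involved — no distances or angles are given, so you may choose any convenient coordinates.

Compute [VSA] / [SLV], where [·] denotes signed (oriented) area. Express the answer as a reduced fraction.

Set A = (0, 0), V = (1, 0), F = (0, 1); any affine frame gives the same invariant.
1. S lies on line VF with VS:SF = 3:1 ⇒ S = (1/4, 3/4)
2. L lies on line FA with FL:LA = 3:2 ⇒ L = (0, 2/5)
2·[VSA] = 3/4, 2·[SLV] = 9/20
[VSA]:[SLV] = 3/4:9/20 = 5/3

[VSA]:[SLV] = 5/3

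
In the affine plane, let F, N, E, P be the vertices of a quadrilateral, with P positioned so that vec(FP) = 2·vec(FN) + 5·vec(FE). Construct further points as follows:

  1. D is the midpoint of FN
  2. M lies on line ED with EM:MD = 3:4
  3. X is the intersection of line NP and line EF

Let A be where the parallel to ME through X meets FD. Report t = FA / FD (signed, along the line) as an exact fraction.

t = -5

Choose coordinates F = (0, 0), N = (1, 0), E = (0, 1), P = (2, 5).
1. D is the midpoint of FN ⇒ D = (1/2, 0)
2. M lies on line ED with EM:MD = 3:4 ⇒ M = (3/14, 4/7)
3. X is the intersection of line NP and line EF ⇒ X = (0, -5)
through X parallel to ME: direction (-3/14, 3/7); meets FD at A = (-5/2, 0)
A = F + t·(D−F) with t = -5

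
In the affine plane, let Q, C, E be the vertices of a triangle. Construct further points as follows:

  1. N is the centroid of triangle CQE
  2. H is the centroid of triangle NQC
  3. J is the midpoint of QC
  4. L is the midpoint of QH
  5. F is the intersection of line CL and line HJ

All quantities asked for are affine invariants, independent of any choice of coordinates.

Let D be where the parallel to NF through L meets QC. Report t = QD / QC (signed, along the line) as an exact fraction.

Set Q = (0, 0), C = (1, 0), E = (0, 1); any affine frame gives the same invariant.
1. N is the centroid of triangle CQE ⇒ N = (1/3, 1/3)
2. H is the centroid of triangle NQC ⇒ H = (4/9, 1/9)
3. J is the midpoint of QC ⇒ J = (1/2, 0)
4. L is the midpoint of QH ⇒ L = (2/9, 1/18)
5. F is the intersection of line CL and line HJ ⇒ F = (13/27, 1/27)
through L parallel to NF: direction (4/27, -8/27); meets QC at D = (1/4, 0)
D = Q + t·(C−Q) with t = 1/4

t = 1/4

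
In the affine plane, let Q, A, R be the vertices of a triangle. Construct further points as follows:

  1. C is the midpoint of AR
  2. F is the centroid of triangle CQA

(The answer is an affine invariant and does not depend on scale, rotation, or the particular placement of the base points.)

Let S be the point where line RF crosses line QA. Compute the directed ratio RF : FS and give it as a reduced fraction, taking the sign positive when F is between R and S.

Work in coordinates with Q = (0, 0), A = (1, 0), R = (0, 1).
1. C is the midpoint of AR ⇒ C = (1/2, 1/2)
2. F is the centroid of triangle CQA ⇒ F = (1/2, 1/6)
line RF meets QA at S = (3/5, 0)
F = R + t·(S−R) with t = 5/6, so RF:FS = 5/6:1/6

RF:FS = 5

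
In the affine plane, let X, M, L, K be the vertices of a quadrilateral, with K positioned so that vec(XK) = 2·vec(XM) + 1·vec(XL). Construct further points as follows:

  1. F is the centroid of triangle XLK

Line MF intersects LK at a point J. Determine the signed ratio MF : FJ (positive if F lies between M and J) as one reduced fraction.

MF:FJ = 2

Set X = (0, 0), M = (1, 0), L = (0, 1), K = (2, 1); any affine frame gives the same invariant.
1. F is the centroid of triangle XLK ⇒ F = (2/3, 2/3)
line MF meets LK at J = (1/2, 1)
F = M + t·(J−M) with t = 2/3, so MF:FJ = 2/3:1/3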